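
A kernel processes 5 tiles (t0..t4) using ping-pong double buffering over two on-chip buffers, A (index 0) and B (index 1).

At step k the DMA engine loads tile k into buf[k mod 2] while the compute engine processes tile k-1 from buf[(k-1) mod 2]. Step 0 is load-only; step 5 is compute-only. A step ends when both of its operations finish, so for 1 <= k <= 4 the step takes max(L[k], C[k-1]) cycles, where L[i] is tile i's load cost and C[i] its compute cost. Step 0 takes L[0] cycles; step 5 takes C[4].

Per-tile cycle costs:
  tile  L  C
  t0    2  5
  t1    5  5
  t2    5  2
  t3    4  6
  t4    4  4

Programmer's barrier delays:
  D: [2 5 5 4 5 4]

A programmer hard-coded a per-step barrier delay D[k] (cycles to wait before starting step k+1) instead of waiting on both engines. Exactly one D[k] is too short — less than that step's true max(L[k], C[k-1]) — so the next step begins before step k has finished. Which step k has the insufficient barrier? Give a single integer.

hazard at step 4

k=0 barrier L[0]=2→2c, D[0]=2 ok
k=1 barrier max(L[1]=5,C[0]=5)→5c, D[1]=5 ok
k=2 barrier max(L[2]=5,C[1]=5)→5c, D[2]=5 ok
k=3 barrier max(L[3]=4,C[2]=2)→4c, D[3]=4 ok
k=4 barrier max(L[4]=4,C[3]=6)→6c, D[4]=5 SHORT
k=5 barrier C[4]=4→4c, D[5]=4 ok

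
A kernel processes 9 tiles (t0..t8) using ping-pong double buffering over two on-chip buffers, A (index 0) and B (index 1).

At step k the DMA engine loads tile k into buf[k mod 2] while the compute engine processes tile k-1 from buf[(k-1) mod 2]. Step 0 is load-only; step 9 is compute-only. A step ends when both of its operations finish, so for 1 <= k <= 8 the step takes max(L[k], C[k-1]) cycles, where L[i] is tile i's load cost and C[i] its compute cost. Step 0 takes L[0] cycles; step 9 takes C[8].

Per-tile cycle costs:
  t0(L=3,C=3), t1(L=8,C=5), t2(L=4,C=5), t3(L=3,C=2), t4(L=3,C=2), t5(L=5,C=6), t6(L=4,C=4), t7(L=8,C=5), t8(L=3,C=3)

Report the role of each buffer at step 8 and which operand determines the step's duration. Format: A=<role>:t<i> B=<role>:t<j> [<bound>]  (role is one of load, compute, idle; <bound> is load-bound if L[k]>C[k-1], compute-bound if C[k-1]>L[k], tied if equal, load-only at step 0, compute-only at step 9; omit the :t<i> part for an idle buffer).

step 0: L[0]=3 → dur=3, Σ=3 | A=load:t0 B=idle [load-only]
step 1: L[1]=8 C[0]=3 → dur=8, Σ=11 | A=compute:t0 B=load:t1 [load-bound]
step 2: L[2]=4 C[1]=5 → dur=5, Σ=16 | A=load:t2 B=compute:t1 [compute-bound]
step 3: L[3]=3 C[2]=5 → dur=5, Σ=21 | A=compute:t2 B=load:t3 [compute-bound]
step 4: L[4]=3 C[3]=2 → dur=3, Σ=24 | A=load:t4 B=compute:t3 [load-bound]
step 5: L[5]=5 C[4]=2 → dur=5, Σ=29 | A=compute:t4 B=load:t5 [load-bound]
step 6: L[6]=4 C[5]=6 → dur=6, Σ=35 | A=load:t6 B=compute:t5 [compute-bound]
step 7: L[7]=8 C[6]=4 → dur=8, Σ=43 | A=compute:t6 B=load:t7 [load-bound]
step 8: L[8]=3 C[7]=5 → dur=5, Σ=48 | A=load:t8 B=compute:t7 [compute-bound]
step 9: C[8]=3 → dur=3, Σ=51 | A=compute:t8 B=idle [compute-only]

step 8: A=load:t8 B=compute:t7 [compute-bound]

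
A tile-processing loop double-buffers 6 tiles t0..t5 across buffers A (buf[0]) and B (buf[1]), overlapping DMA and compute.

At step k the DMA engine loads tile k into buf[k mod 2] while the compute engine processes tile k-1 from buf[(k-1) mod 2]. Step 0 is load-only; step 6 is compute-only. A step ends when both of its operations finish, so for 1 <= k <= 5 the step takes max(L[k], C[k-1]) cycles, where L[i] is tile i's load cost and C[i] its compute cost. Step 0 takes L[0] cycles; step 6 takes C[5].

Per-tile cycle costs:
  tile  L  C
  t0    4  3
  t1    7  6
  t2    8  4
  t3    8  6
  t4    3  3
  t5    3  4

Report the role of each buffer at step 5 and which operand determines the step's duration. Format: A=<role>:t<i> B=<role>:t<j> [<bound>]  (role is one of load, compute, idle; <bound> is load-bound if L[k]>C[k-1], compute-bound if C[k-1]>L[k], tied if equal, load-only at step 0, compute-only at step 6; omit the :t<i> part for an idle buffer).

k=0 load=t0/4c comp=- wait=4 total=4
k=1 load=t1/7c comp=t0/3c wait=7 total=11
k=2 load=t2/8c comp=t1/6c wait=8 total=19
k=3 load=t3/8c comp=t2/4c wait=8 total=27
k=4 load=t4/3c comp=t3/6c wait=6 total=33
k=5 load=t5/3c comp=t4/3c wait=3 total=36
k=6 load=- comp=t5/4c wait=4 total=40

step 5: A=compute:t4 B=load:t5 [tied]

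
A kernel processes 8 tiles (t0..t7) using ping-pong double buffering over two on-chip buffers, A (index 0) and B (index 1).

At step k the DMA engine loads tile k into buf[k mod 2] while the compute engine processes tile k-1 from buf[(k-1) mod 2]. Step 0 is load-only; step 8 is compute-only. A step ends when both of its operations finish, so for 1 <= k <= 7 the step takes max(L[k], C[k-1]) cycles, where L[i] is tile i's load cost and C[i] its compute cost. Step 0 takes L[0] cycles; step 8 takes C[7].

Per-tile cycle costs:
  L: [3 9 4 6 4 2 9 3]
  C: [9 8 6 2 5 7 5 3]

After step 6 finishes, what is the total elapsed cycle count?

  0. 3=3c; end=3; A:t0 B:-
  1. max(9,9)=9c; end=12; A:t0 B:t1
  2. max(4,8)=8c; end=20; A:t2 B:t1
  3. max(6,6)=6c; end=26; A:t2 B:t3
  4. max(4,2)=4c; end=30; A:t4 B:t3
  5. max(2,5)=5c; end=35; A:t4 B:t5
  6. max(9,7)=9c; end=44; A:t6 B:t5
  7. max(3,5)=5c; end=49; A:t6 B:t7
  8. 3=3c; end=52; A:t6 B:t7

end_cycle[6] = 44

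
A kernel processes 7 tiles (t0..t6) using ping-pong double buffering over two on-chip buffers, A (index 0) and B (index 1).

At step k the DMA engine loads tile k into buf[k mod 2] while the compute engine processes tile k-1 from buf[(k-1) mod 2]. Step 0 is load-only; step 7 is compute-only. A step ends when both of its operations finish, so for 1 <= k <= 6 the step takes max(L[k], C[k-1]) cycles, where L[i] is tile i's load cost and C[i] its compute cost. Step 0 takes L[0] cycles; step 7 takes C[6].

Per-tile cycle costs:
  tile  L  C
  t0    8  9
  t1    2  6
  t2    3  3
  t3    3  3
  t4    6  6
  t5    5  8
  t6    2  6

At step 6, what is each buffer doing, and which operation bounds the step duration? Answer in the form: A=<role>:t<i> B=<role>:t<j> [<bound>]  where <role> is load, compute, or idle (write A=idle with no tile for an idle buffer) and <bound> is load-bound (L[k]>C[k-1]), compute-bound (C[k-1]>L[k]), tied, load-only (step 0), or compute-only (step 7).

[0] DMA t0→A (8c) ∥ CU idle ⇒ 8c, clock 8
[1] DMA t1→B (2c) ∥ CU A:t0 (9c) ⇒ 9c, clock 17
[2] DMA t2→A (3c) ∥ CU B:t1 (6c) ⇒ 6c, clock 23
[3] DMA t3→B (3c) ∥ CU A:t2 (3c) ⇒ 3c, clock 26
[4] DMA t4→A (6c) ∥ CU B:t3 (3c) ⇒ 6c, clock 32
[5] DMA t5→B (5c) ∥ CU A:t4 (6c) ⇒ 6c, clock 38
[6] DMA t6→A (2c) ∥ CU B:t5 (8c) ⇒ 8c, clock 46
[7] DMA idle ∥ CU A:t6 (6c) ⇒ 6c, clock 52

step 6: A=load:t6 B=compute:t5 [compute-bound]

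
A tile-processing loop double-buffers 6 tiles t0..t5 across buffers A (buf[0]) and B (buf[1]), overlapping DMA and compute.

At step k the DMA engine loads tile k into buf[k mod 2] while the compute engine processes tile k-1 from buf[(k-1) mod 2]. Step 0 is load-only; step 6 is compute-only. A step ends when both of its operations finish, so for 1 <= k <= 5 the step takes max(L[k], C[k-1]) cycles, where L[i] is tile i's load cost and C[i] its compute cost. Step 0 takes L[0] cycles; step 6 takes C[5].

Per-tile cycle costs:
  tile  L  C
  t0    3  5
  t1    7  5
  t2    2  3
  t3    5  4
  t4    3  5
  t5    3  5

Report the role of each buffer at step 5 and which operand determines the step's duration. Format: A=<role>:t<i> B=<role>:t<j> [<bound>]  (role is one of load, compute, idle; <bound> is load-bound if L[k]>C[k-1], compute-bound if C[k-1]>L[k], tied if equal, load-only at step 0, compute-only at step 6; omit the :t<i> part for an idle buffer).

step 5: A=compute:t4 B=load:t5 [compute-bound]

  0. 3=3c; end=3; A:t0 B:-
  1. max(7,5)=7c; end=10; A:t0 B:t1
  2. max(2,5)=5c; end=15; A:t2 B:t1
  3. max(5,3)=5c; end=20; A:t2 B:t3
  4. max(3,4)=4c; end=24; A:t4 B:t3
  5. max(3,5)=5c; end=29; A:t4 B:t5
  6. 5=5c; end=34; A:t4 B:t5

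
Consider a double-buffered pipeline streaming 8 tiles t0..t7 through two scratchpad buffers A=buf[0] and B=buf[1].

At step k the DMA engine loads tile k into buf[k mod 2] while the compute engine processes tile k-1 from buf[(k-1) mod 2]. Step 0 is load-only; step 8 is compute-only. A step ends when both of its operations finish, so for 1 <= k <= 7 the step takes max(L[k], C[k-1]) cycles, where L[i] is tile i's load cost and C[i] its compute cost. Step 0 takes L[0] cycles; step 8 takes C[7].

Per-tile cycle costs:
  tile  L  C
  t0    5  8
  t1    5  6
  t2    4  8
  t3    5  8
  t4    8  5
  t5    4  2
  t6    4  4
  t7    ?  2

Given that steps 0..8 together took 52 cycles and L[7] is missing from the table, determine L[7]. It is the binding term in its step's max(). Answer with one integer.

L[7] = 6

step 0: dur = L[0]=5 = 5
step 1: dur = max(L[1]=5, C[0]=8) = 8
step 2: dur = max(L[2]=4, C[1]=6) = 6
step 3: dur = max(L[3]=5, C[2]=8) = 8
step 4: dur = max(L[4]=8, C[3]=8) = 8
step 5: dur = max(L[5]=4, C[4]=5) = 5
step 6: dur = max(L[6]=4, C[5]=2) = 4
step 7: dur = max(L[7]=?, C[6]=4) = L[7]  (unknown; binding)
step 8: dur = C[7]=2 = 2
sum of known step durations = 46
dur[7] = total - known = 52 - 46 = 6
L[7] is the binding max in step 7, so L[7] = dur[7] = 6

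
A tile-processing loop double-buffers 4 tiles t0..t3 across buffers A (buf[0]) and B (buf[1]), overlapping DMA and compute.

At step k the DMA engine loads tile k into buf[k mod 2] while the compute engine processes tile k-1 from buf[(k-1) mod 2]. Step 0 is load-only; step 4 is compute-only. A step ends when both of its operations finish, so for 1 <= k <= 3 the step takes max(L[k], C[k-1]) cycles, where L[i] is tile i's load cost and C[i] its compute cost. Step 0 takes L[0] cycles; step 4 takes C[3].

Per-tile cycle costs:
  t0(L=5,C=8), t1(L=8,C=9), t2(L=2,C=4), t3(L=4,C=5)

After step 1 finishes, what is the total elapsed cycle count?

end_cycle[1] = 13

k=0 load=t0/5c comp=- wait=5 total=5
k=1 load=t1/8c comp=t0/8c wait=8 total=13
k=2 load=t2/2c comp=t1/9c wait=9 total=22
k=3 load=t3/4c comp=t2/4c wait=4 total=26
k=4 load=- comp=t3/5c wait=5 total=31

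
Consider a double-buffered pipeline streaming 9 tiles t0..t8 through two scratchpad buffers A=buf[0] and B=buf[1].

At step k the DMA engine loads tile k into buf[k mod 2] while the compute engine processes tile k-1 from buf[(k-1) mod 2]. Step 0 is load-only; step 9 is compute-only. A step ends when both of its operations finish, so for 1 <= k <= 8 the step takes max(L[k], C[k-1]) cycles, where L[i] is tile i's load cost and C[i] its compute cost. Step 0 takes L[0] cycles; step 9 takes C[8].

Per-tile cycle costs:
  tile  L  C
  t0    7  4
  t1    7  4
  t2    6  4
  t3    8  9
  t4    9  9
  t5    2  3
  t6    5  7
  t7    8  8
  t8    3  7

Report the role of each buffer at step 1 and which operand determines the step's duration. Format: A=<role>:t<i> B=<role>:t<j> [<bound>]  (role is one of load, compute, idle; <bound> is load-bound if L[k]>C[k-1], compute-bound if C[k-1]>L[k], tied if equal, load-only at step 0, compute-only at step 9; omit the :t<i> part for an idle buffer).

step 0: L[0]=7 → dur=7, Σ=7 | A=load:t0 B=idle [load-only]
step 1: L[1]=7 C[0]=4 → dur=7, Σ=14 | A=compute:t0 B=load:t1 [load-bound]
step 2: L[2]=6 C[1]=4 → dur=6, Σ=20 | A=load:t2 B=compute:t1 [load-bound]
step 3: L[3]=8 C[2]=4 → dur=8, Σ=28 | A=compute:t2 B=load:t3 [load-bound]
step 4: L[4]=9 C[3]=9 → dur=9, Σ=37 | A=load:t4 B=compute:t3 [tied]
step 5: L[5]=2 C[4]=9 → dur=9, Σ=46 | A=compute:t4 B=load:t5 [compute-bound]
step 6: L[6]=5 C[5]=3 → dur=5, Σ=51 | A=load:t6 B=compute:t5 [load-bound]
step 7: L[7]=8 C[6]=7 → dur=8, Σ=59 | A=compute:t6 B=load:t7 [load-bound]
step 8: L[8]=3 C[7]=8 → dur=8, Σ=67 | A=load:t8 B=compute:t7 [compute-bound]
step 9: C[8]=7 → dur=7, Σ=74 | A=compute:t8 B=idle [compute-only]

step 1: A=compute:t0 B=load:t1 [load-bound]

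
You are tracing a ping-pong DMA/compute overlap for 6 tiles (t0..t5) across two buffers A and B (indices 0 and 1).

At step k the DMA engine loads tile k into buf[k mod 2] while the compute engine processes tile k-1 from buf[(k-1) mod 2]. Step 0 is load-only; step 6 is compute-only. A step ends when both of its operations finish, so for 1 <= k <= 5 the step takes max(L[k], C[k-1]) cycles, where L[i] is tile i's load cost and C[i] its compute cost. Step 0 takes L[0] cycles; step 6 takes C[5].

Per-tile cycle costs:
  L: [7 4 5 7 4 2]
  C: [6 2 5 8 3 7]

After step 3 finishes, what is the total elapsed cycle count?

end_cycle[3] = 25

k=0 load=t0/7c comp=- wait=7 total=7
k=1 load=t1/4c comp=t0/6c wait=6 total=13
k=2 load=t2/5c comp=t1/2c wait=5 total=18
k=3 load=t3/7c comp=t2/5c wait=7 total=25
k=4 load=t4/4c comp=t3/8c wait=8 total=33
k=5 load=t5/2c comp=t4/3c wait=3 total=36
k=6 load=- comp=t5/7c wait=7 total=43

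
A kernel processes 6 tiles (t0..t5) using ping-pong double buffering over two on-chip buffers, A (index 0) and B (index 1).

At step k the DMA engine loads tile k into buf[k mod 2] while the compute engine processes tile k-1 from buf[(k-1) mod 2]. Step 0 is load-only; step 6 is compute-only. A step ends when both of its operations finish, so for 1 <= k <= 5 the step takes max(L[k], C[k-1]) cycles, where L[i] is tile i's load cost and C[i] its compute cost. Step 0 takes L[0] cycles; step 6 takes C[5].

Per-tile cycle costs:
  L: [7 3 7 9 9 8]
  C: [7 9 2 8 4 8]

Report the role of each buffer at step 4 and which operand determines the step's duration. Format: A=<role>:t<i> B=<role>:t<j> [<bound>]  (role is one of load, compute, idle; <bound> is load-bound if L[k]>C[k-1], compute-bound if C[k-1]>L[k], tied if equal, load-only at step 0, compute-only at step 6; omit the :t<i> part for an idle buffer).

  0. 7=7c; end=7; A:t0 B:-
  1. max(3,7)=7c; end=14; A:t0 B:t1
  2. max(7,9)=9c; end=23; A:t2 B:t1
  3. max(9,2)=9c; end=32; A:t2 B:t3
  4. max(9,8)=9c; end=41; A:t4 B:t3
  5. max(8,4)=8c; end=49; A:t4 B:t5
  6. 8=8c; end=57; A:t4 B:t5

step 4: A=load:t4 B=compute:t3 [load-bound]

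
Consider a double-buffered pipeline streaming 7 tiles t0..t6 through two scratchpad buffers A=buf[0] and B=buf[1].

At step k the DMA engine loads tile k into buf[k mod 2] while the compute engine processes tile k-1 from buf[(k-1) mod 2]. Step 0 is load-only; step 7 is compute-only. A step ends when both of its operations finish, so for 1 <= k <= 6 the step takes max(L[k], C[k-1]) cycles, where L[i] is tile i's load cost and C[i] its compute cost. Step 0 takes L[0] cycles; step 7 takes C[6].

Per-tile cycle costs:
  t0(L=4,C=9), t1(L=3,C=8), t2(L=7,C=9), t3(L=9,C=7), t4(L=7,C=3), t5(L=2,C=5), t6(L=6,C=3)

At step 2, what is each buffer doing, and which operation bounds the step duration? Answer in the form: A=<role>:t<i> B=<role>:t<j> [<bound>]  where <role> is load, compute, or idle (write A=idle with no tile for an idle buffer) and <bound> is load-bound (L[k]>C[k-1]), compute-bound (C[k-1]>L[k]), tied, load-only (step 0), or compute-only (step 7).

k=0 load=t0/4c comp=- wait=4 total=4
k=1 load=t1/3c comp=t0/9c wait=9 total=13
k=2 load=t2/7c comp=t1/8c wait=8 total=21
k=3 load=t3/9c comp=t2/9c wait=9 total=30
k=4 load=t4/7c comp=t3/7c wait=7 total=37
k=5 load=t5/2c comp=t4/3c wait=3 total=40
k=6 load=t6/6c comp=t5/5c wait=6 total=46
k=7 load=- comp=t6/3c wait=3 total=49

step 2: A=load:t2 B=compute:t1 [compute-bound]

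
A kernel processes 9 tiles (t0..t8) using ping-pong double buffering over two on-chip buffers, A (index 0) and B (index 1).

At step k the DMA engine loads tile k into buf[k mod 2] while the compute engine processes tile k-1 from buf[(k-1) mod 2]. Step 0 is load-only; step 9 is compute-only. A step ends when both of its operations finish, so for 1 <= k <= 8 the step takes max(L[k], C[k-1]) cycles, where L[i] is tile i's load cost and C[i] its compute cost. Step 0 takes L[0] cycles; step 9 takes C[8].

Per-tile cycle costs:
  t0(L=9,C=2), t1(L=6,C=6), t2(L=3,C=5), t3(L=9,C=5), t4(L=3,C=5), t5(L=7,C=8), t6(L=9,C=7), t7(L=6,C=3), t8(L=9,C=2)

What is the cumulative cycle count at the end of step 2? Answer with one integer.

end_cycle[2] = 21

[0] DMA t0→A (9c) ∥ CU idle ⇒ 9c, clock 9
[1] DMA t1→B (6c) ∥ CU A:t0 (2c) ⇒ 6c, clock 15
[2] DMA t2→A (3c) ∥ CU B:t1 (6c) ⇒ 6c, clock 21
[3] DMA t3→B (9c) ∥ CU A:t2 (5c) ⇒ 9c, clock 30
[4] DMA t4→A (3c) ∥ CU B:t3 (5c) ⇒ 5c, clock 35
[5] DMA t5→B (7c) ∥ CU A:t4 (5c) ⇒ 7c, clock 42
[6] DMA t6→A (9c) ∥ CU B:t5 (8c) ⇒ 9c, clock 51
[7] DMA t7→B (6c) ∥ CU A:t6 (7c) ⇒ 7c, clock 58
[8] DMA t8→A (9c) ∥ CU B:t7 (3c) ⇒ 9c, clock 67
[9] DMA idle ∥ CU A:t8 (2c) ⇒ 2c, clock 69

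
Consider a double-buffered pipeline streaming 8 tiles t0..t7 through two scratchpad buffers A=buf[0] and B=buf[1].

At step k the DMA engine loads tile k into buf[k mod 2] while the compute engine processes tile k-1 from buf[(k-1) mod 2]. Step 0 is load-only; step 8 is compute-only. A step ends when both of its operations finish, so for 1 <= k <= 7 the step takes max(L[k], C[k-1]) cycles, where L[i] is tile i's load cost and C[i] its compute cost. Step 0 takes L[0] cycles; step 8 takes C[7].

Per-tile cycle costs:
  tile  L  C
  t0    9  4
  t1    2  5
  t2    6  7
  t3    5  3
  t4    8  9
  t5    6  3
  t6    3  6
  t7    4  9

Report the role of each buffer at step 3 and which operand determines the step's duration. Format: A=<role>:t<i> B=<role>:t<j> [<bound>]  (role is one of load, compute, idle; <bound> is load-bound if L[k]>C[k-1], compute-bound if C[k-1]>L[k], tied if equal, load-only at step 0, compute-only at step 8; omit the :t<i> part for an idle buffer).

step 3: A=compute:t2 B=load:t3 [compute-bound]

k=0 load=t0/9c comp=- wait=9 total=9
k=1 load=t1/2c comp=t0/4c wait=4 total=13
k=2 load=t2/6c comp=t1/5c wait=6 total=19
k=3 load=t3/5c comp=t2/7c wait=7 total=26
k=4 load=t4/8c comp=t3/3c wait=8 total=34
k=5 load=t5/6c comp=t4/9c wait=9 total=43
k=6 load=t6/3c comp=t5/3c wait=3 total=46
k=7 load=t7/4c comp=t6/6c wait=6 total=52
k=8 load=- comp=t7/9c wait=9 total=61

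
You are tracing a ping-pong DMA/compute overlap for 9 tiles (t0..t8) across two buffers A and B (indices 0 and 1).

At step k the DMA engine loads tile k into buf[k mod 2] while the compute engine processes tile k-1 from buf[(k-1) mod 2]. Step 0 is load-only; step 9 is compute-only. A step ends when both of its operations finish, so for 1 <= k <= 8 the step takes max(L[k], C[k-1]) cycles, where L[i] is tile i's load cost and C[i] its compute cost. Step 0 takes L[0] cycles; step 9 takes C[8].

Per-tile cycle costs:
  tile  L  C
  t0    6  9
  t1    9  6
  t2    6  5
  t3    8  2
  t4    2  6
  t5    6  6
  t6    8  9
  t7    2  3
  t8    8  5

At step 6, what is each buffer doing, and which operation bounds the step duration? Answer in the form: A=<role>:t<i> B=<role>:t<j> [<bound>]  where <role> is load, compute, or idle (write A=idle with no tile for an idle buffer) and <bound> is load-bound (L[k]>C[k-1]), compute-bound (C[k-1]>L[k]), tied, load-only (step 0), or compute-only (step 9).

step 6: A=load:t6 B=compute:t5 [load-bound]

step 0: L[0]=6 → dur=6, Σ=6 | A=load:t0 B=idle [load-only]
step 1: L[1]=9 C[0]=9 → dur=9, Σ=15 | A=compute:t0 B=load:t1 [tied]
step 2: L[2]=6 C[1]=6 → dur=6, Σ=21 | A=load:t2 B=compute:t1 [tied]
step 3: L[3]=8 C[2]=5 → dur=8, Σ=29 | A=compute:t2 B=load:t3 [load-bound]
step 4: L[4]=2 C[3]=2 → dur=2, Σ=31 | A=load:t4 B=compute:t3 [tied]
step 5: L[5]=6 C[4]=6 → dur=6, Σ=37 | A=compute:t4 B=load:t5 [tied]
step 6: L[6]=8 C[5]=6 → dur=8, Σ=45 | A=load:t6 B=compute:t5 [load-bound]
step 7: L[7]=2 C[6]=9 → dur=9, Σ=54 | A=compute:t6 B=load:t7 [compute-bound]
step 8: L[8]=8 C[7]=3 → dur=8, Σ=62 | A=load:t8 B=compute:t7 [load-bound]
step 9: C[8]=5 → dur=5, Σ=67 | A=compute:t8 B=idle [compute-only]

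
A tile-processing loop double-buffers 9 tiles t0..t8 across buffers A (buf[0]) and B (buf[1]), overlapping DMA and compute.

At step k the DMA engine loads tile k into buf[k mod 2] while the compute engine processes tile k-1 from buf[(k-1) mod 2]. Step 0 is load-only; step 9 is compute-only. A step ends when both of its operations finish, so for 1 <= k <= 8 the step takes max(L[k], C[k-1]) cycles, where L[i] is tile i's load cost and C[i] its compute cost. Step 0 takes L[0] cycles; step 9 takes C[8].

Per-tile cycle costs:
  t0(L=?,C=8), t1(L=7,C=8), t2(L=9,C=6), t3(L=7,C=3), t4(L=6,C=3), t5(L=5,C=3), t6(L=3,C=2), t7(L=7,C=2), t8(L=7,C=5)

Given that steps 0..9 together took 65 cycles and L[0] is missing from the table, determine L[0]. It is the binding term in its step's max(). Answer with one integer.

step 0 = dur = L[0]=? = L[0]  (unknown; binding)
step 1 = dur = max(L[1]=7, C[0]=8) = 8
step 2 = dur = max(L[2]=9, C[1]=8) = 9
step 3 = dur = max(L[3]=7, C[2]=6) = 7
step 4 = dur = max(L[4]=6, C[3]=3) = 6
step 5 = dur = max(L[5]=5, C[4]=3) = 5
step 6 = dur = max(L[6]=3, C[5]=3) = 3
step 7 = dur = max(L[7]=7, C[6]=2) = 7
step 8 = dur = max(L[8]=7, C[7]=2) = 7
step 9 = dur = C[8]=5 = 5
sum of known step durations = 57
dur[0] = total - known = 65 - 57 = 8
L[0] is the binding max in step 0, so L[0] = dur[0] = 8

L[0] = 8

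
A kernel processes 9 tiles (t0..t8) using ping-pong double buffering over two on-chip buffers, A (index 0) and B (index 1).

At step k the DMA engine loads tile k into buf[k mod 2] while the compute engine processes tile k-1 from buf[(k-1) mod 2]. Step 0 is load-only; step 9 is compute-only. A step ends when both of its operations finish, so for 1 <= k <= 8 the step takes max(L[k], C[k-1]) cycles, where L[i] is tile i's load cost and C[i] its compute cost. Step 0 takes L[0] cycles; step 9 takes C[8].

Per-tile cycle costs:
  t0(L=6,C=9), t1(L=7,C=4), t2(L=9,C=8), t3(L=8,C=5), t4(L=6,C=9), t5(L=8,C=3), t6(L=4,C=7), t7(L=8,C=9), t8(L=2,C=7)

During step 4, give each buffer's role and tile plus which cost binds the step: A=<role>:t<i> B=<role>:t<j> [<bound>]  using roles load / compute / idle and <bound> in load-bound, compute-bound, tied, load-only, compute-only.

  0. 6=6c; end=6; A:t0 B:-
  1. max(7,9)=9c; end=15; A:t0 B:t1
  2. max(9,4)=9c; end=24; A:t2 B:t1
  3. max(8,8)=8c; end=32; A:t2 B:t3
  4. max(6,5)=6c; end=38; A:t4 B:t3
  5. max(8,9)=9c; end=47; A:t4 B:t5
  6. max(4,3)=4c; end=51; A:t6 B:t5
  7. max(8,7)=8c; end=59; A:t6 B:t7
  8. max(2,9)=9c; end=68; A:t8 B:t7
  9. 7=7c; end=75; A:t8 B:t7

step 4: A=load:t4 B=compute:t3 [load-bound]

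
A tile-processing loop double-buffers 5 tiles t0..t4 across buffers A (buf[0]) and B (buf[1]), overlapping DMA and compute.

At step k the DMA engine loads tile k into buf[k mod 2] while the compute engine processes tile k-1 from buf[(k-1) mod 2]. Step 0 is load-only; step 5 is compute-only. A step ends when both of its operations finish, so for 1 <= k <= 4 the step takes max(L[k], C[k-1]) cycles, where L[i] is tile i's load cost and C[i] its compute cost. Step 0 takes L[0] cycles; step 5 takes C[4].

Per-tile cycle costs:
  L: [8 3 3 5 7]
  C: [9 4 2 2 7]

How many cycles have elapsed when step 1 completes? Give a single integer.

k=0 load=t0/8c comp=- wait=8 total=8
k=1 load=t1/3c comp=t0/9c wait=9 total=17
k=2 load=t2/3c comp=t1/4c wait=4 total=21
k=3 load=t3/5c comp=t2/2c wait=5 total=26
k=4 load=t4/7c comp=t3/2c wait=7 total=33
k=5 load=- comp=t4/7c wait=7 total=40

end_cycle[1] = 17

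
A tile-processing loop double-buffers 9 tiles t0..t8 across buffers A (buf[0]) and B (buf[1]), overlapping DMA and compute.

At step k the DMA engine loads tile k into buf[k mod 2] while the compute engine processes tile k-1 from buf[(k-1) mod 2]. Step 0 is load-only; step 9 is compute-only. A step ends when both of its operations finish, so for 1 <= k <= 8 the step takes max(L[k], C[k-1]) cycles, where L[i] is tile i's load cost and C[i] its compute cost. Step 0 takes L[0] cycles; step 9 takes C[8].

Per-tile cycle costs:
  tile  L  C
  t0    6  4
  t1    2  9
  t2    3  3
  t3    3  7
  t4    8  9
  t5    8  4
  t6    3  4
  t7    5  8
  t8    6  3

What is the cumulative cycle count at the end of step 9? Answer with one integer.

end_cycle[9] = 59

k=0 load=t0/6c comp=- wait=6 total=6
k=1 load=t1/2c comp=t0/4c wait=4 total=10
k=2 load=t2/3c comp=t1/9c wait=9 total=19
k=3 load=t3/3c comp=t2/3c wait=3 total=22
k=4 load=t4/8c comp=t3/7c wait=8 total=30
k=5 load=t5/8c comp=t4/9c wait=9 total=39
k=6 load=t6/3c comp=t5/4c wait=4 total=43
k=7 load=t7/5c comp=t6/4c wait=5 total=48
k=8 load=t8/6c comp=t7/8c wait=8 total=56
k=9 load=- comp=t8/3c wait=3 total=59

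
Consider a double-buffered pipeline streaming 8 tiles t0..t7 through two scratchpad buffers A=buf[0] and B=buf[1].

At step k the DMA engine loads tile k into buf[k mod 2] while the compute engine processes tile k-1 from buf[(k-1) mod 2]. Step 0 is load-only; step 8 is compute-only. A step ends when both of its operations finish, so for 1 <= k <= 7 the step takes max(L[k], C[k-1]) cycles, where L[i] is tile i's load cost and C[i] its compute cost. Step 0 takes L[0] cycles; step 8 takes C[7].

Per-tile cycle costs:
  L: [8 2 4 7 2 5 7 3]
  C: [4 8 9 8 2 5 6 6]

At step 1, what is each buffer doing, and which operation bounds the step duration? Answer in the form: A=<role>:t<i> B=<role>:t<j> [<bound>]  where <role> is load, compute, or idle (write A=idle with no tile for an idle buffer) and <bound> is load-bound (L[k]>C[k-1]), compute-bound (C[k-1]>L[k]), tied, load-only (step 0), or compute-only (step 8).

step 0: L[0]=8 → dur=8, Σ=8 | A=load:t0 B=idle [load-only]
step 1: L[1]=2 C[0]=4 → dur=4, Σ=12 | A=compute:t0 B=load:t1 [compute-bound]
step 2: L[2]=4 C[1]=8 → dur=8, Σ=20 | A=load:t2 B=compute:t1 [compute-bound]
step 3: L[3]=7 C[2]=9 → dur=9, Σ=29 | A=compute:t2 B=load:t3 [compute-bound]
step 4: L[4]=2 C[3]=8 → dur=8, Σ=37 | A=load:t4 B=compute:t3 [compute-bound]
step 5: L[5]=5 C[4]=2 → dur=5, Σ=42 | A=compute:t4 B=load:t5 [load-bound]
step 6: L[6]=7 C[5]=5 → dur=7, Σ=49 | A=load:t6 B=compute:t5 [load-bound]
step 7: L[7]=3 C[6]=6 → dur=6, Σ=55 | A=compute:t6 B=load:t7 [compute-bound]
step 8: C[7]=6 → dur=6, Σ=61 | A=idle B=compute:t7 [compute-only]

step 1: A=compute:t0 B=load:t1 [compute-bound]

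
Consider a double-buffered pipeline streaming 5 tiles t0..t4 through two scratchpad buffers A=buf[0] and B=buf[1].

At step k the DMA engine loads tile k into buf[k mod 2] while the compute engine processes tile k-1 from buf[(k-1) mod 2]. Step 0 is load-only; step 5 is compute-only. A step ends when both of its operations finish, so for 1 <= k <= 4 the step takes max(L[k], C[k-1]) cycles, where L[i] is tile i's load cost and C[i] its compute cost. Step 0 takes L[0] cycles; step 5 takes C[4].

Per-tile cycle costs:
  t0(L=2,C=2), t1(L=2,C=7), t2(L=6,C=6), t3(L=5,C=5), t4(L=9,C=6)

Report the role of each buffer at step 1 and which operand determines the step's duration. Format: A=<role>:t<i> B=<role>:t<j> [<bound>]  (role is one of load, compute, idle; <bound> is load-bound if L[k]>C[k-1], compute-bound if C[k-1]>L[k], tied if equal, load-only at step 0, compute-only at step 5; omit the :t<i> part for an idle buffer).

step 1: A=compute:t0 B=load:t1 [tied]

step 0: L[0]=2 → dur=2, Σ=2 | A=load:t0 B=idle [load-only]
step 1: L[1]=2 C[0]=2 → dur=2, Σ=4 | A=compute:t0 B=load:t1 [tied]
step 2: L[2]=6 C[1]=7 → dur=7, Σ=11 | A=load:t2 B=compute:t1 [compute-bound]
step 3: L[3]=5 C[2]=6 → dur=6, Σ=17 | A=compute:t2 B=load:t3 [compute-bound]
step 4: L[4]=9 C[3]=5 → dur=9, Σ=26 | A=load:t4 B=compute:t3 [load-bound]
step 5: C[4]=6 → dur=6, Σ=32 | A=compute:t4 B=idle [compute-only]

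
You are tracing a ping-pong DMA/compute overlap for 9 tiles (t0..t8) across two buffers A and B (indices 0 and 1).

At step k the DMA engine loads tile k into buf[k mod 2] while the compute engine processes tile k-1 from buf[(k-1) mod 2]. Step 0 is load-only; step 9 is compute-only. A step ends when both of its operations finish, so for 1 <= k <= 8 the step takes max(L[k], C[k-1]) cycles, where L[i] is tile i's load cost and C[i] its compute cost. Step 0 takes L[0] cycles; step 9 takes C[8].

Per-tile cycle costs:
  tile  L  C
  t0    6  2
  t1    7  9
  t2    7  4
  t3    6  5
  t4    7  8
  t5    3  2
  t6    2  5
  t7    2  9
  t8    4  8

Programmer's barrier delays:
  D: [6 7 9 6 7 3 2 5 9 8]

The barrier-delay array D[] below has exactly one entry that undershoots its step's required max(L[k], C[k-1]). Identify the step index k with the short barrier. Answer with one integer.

step 0: need L[0]=6 = 6; D[0]=6 ok
step 1: need max(L[1]=7,C[0]=2) = 7; D[1]=7 ok
step 2: need max(L[2]=7,C[1]=9) = 9; D[2]=9 ok
step 3: need max(L[3]=6,C[2]=4) = 6; D[3]=6 ok
step 4: need max(L[4]=7,C[3]=5) = 7; D[4]=7 ok
step 5: need max(L[5]=3,C[4]=8) = 8; D[5]=3 SHORT
step 6: need max(L[6]=2,C[5]=2) = 2; D[6]=2 ok
step 7: need max(L[7]=2,C[6]=5) = 5; D[7]=5 ok
step 8: need max(L[8]=4,C[7]=9) = 9; D[8]=9 ok
step 9: need C[8]=8 = 8; D[9]=8 ok

hazard at step 5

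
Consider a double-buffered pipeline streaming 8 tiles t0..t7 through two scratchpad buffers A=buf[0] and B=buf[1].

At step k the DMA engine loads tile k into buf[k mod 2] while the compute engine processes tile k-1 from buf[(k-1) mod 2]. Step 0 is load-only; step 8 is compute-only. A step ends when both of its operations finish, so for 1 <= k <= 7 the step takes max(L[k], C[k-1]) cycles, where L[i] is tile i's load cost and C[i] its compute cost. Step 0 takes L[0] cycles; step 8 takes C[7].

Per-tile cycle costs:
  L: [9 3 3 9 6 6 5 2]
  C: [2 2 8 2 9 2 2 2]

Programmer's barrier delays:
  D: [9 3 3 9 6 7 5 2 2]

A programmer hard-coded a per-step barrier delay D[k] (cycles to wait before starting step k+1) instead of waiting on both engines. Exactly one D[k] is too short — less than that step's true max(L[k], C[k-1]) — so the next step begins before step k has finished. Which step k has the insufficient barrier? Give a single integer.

[0] required=L[0]=9=9 vs D=9 ok
[1] required=max(L[1]=3,C[0]=2)=3 vs D=3 ok
[2] required=max(L[2]=3,C[1]=2)=3 vs D=3 ok
[3] required=max(L[3]=9,C[2]=8)=9 vs D=9 ok
[4] required=max(L[4]=6,C[3]=2)=6 vs D=6 ok
[5] required=max(L[5]=6,C[4]=9)=9 vs D=7 SHORT
[6] required=max(L[6]=5,C[5]=2)=5 vs D=5 ok
[7] required=max(L[7]=2,C[6]=2)=2 vs D=2 ok
[8] required=C[7]=2=2 vs D=2 ok

hazard at step 5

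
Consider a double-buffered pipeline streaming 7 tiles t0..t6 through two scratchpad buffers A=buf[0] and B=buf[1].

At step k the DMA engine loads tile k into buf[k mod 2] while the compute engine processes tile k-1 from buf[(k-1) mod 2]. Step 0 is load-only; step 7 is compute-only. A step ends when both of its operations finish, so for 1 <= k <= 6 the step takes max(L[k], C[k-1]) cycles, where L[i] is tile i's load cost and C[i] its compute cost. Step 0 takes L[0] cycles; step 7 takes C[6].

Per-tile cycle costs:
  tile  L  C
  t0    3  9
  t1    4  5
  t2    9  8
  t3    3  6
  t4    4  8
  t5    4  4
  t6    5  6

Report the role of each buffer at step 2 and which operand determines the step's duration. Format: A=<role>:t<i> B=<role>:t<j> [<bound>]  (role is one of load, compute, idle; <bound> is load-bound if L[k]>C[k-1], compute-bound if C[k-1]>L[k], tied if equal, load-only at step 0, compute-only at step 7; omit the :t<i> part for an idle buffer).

step 2: A=load:t2 B=compute:t1 [load-bound]

[0] DMA t0→A (3c) ∥ CU idle ⇒ 3c, clock 3
[1] DMA t1→B (4c) ∥ CU A:t0 (9c) ⇒ 9c, clock 12
[2] DMA t2→A (9c) ∥ CU B:t1 (5c) ⇒ 9c, clock 21
[3] DMA t3→B (3c) ∥ CU A:t2 (8c) ⇒ 8c, clock 29
[4] DMA t4→A (4c) ∥ CU B:t3 (6c) ⇒ 6c, clock 35
[5] DMA t5→B (4c) ∥ CU A:t4 (8c) ⇒ 8c, clock 43
[6] DMA t6→A (5c) ∥ CU B:t5 (4c) ⇒ 5c, clock 48
[7] DMA idle ∥ CU A:t6 (6c) ⇒ 6c, clock 54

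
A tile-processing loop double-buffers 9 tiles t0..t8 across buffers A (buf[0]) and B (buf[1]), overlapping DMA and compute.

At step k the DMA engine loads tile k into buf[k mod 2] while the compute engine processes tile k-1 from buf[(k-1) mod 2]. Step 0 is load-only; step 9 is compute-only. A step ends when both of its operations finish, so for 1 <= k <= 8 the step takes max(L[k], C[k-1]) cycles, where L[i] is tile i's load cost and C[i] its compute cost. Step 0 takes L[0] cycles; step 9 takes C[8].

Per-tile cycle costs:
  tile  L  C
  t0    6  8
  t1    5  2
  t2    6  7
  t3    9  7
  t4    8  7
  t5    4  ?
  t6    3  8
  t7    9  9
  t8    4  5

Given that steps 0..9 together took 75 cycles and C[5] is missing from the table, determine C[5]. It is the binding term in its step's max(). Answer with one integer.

C[5] = 8

step 0 | dur = L[0]=6 = 6
step 1 | dur = max(L[1]=5, C[0]=8) = 8
step 2 | dur = max(L[2]=6, C[1]=2) = 6
step 3 | dur = max(L[3]=9, C[2]=7) = 9
step 4 | dur = max(L[4]=8, C[3]=7) = 8
step 5 | dur = max(L[5]=4, C[4]=7) = 7
step 6 | dur = max(L[6]=3, C[5]=?) = C[5]  (unknown; binding)
step 7 | dur = max(L[7]=9, C[6]=8) = 9
step 8 | dur = max(L[8]=4, C[7]=9) = 9
step 9 | dur = C[8]=5 = 5
sum of known step durations = 67
dur[6] = total - known = 75 - 67 = 8
C[5] is the binding max in step 6, so C[5] = dur[6] = 8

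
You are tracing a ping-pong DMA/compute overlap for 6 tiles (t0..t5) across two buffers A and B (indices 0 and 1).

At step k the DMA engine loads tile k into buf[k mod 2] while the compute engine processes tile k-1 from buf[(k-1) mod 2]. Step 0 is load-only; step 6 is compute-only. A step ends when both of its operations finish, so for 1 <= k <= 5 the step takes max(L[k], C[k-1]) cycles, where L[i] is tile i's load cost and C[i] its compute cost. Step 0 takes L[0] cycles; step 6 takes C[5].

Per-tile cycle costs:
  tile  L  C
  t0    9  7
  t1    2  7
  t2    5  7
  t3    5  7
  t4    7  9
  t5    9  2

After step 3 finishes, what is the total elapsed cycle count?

end_cycle[3] = 30

step 0: L[0]=9 → dur=9, Σ=9 | A=load:t0 B=idle [load-only]
step 1: L[1]=2 C[0]=7 → dur=7, Σ=16 | A=compute:t0 B=load:t1 [compute-bound]
step 2: L[2]=5 C[1]=7 → dur=7, Σ=23 | A=load:t2 B=compute:t1 [compute-bound]
step 3: L[3]=5 C[2]=7 → dur=7, Σ=30 | A=compute:t2 B=load:t3 [compute-bound]
step 4: L[4]=7 C[3]=7 → dur=7, Σ=37 | A=load:t4 B=compute:t3 [tied]
step 5: L[5]=9 C[4]=9 → dur=9, Σ=46 | A=compute:t4 B=load:t5 [tied]
step 6: C[5]=2 → dur=2, Σ=48 | A=idle B=compute:t5 [compute-only]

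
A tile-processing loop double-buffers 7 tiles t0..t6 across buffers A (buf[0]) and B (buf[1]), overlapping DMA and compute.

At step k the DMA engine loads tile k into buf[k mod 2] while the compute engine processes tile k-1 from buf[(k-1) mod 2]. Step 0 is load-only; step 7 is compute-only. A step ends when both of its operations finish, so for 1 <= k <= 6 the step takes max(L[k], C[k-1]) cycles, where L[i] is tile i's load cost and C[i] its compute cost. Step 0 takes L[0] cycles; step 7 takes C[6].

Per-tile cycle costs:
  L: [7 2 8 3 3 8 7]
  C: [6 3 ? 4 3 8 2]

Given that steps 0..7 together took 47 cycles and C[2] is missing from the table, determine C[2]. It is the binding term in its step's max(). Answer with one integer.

C[2] = 4

step 0: dur = L[0]=7 = 7
step 1: dur = max(L[1]=2, C[0]=6) = 6
step 2: dur = max(L[2]=8, C[1]=3) = 8
step 3: dur = max(L[3]=3, C[2]=?) = C[2]  (unknown; binding)
step 4: dur = max(L[4]=3, C[3]=4) = 4
step 5: dur = max(L[5]=8, C[4]=3) = 8
step 6: dur = max(L[6]=7, C[5]=8) = 8
step 7: dur = C[6]=2 = 2
sum of known step durations = 43
dur[3] = total - known = 47 - 43 = 4
C[2] is the binding max in step 3, so C[2] = dur[3] = 4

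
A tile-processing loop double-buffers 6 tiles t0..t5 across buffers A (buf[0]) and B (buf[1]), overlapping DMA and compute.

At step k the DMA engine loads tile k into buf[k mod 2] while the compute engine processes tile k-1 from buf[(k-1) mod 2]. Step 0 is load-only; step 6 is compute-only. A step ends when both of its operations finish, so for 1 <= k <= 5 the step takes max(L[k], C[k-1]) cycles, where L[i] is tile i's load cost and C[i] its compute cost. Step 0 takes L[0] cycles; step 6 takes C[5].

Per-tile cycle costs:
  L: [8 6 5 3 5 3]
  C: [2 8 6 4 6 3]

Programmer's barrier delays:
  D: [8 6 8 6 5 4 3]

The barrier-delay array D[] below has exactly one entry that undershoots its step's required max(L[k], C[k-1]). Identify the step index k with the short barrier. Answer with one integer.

k=0 barrier L[0]=8→8c, D[0]=8 ok
k=1 barrier max(L[1]=6,C[0]=2)→6c, D[1]=6 ok
k=2 barrier max(L[2]=5,C[1]=8)→8c, D[2]=8 ok
k=3 barrier max(L[3]=3,C[2]=6)→6c, D[3]=6 ok
k=4 barrier max(L[4]=5,C[3]=4)→5c, D[4]=5 ok
k=5 barrier max(L[5]=3,C[4]=6)→6c, D[5]=4 SHORT
k=6 barrier C[5]=3→3c, D[6]=3 ok

hazard at step 5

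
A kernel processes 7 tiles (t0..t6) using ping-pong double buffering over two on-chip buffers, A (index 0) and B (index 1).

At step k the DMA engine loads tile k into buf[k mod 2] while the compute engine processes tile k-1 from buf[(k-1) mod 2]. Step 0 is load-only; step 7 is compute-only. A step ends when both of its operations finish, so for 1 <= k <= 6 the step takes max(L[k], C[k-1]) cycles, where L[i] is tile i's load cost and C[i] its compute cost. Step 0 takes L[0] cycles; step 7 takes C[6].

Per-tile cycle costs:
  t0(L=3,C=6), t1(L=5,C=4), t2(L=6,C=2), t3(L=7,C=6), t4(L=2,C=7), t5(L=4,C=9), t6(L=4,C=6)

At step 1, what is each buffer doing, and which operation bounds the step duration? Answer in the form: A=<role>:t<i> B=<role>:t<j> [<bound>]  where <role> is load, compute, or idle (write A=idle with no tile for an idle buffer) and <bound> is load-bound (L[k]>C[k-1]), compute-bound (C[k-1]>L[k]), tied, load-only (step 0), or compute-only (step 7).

  0. 3=3c; end=3; A:t0 B:-
  1. max(5,6)=6c; end=9; A:t0 B:t1
  2. max(6,4)=6c; end=15; A:t2 B:t1
  3. max(7,2)=7c; end=22; A:t2 B:t3
  4. max(2,6)=6c; end=28; A:t4 B:t3
  5. max(4,7)=7c; end=35; A:t4 B:t5
  6. max(4,9)=9c; end=44; A:t6 B:t5
  7. 6=6c; end=50; A:t6 B:t5

step 1: A=compute:t0 B=load:t1 [compute-bound]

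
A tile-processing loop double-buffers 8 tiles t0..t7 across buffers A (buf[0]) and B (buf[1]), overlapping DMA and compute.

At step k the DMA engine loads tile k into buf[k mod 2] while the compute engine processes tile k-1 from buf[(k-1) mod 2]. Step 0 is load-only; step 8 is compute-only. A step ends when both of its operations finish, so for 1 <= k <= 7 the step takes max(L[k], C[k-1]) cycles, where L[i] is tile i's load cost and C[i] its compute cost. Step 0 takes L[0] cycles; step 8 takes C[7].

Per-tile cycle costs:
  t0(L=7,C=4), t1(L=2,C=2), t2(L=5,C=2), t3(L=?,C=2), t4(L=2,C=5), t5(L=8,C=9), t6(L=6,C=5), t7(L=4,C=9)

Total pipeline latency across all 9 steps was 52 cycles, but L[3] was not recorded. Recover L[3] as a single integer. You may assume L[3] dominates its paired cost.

step 0 = dur = L[0]=7 = 7
step 1 = dur = max(L[1]=2, C[0]=4) = 4
step 2 = dur = max(L[2]=5, C[1]=2) = 5
step 3 = dur = max(L[3]=?, C[2]=2) = L[3]  (unknown; binding)
step 4 = dur = max(L[4]=2, C[3]=2) = 2
step 5 = dur = max(L[5]=8, C[4]=5) = 8
step 6 = dur = max(L[6]=6, C[5]=9) = 9
step 7 = dur = max(L[7]=4, C[6]=5) = 5
step 8 = dur = C[7]=9 = 9
sum of known step durations = 49
dur[3] = total - known = 52 - 49 = 3
L[3] is the binding max in step 3, so L[3] = dur[3] = 3

L[3] = 3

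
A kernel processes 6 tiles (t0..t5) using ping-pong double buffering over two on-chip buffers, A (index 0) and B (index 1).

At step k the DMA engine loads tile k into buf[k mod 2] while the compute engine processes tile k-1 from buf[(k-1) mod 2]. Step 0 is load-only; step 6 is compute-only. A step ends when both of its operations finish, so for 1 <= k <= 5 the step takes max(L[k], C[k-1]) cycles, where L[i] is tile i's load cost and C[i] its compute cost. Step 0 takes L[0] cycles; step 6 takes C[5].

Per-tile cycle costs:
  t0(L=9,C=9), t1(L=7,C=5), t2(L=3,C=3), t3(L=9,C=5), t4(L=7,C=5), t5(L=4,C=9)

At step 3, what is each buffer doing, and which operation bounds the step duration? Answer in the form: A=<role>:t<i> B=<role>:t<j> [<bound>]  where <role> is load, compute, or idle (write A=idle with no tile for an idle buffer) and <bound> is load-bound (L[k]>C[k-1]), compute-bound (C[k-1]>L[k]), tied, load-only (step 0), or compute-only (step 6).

step 3: A=compute:t2 B=load:t3 [load-bound]

  0. 9=9c; end=9; A:t0 B:-
  1. max(7,9)=9c; end=18; A:t0 B:t1
  2. max(3,5)=5c; end=23; A:t2 B:t1
  3. max(9,3)=9c; end=32; A:t2 B:t3
  4. max(7,5)=7c; end=39; A:t4 B:t3
  5. max(4,5)=5c; end=44; A:t4 B:t5
  6. 9=9c; end=53; A:t4 B:t5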